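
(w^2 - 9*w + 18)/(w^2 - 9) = (w - 6)/(w + 3)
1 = 1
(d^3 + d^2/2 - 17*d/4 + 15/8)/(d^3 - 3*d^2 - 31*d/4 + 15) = (d - 1/2)/(d - 4)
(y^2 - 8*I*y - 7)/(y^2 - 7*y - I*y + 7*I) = (y - 7*I)/(y - 7)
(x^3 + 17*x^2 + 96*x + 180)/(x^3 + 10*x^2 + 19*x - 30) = (x + 6)/(x - 1)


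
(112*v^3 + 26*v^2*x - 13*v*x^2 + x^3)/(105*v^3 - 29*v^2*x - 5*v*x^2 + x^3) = (-16*v^2 - 6*v*x + x^2)/(-15*v^2 + 2*v*x + x^2)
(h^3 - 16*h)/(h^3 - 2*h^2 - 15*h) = (16 - h^2)/(-h^2 + 2*h + 15)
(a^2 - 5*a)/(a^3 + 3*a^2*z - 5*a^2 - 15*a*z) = 1/(a + 3*z)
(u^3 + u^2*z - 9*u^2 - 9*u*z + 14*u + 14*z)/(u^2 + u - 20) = (u^3 + u^2*z - 9*u^2 - 9*u*z + 14*u + 14*z)/(u^2 + u - 20)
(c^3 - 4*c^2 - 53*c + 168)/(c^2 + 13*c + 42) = (c^2 - 11*c + 24)/(c + 6)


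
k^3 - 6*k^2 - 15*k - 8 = (k - 8)*(k + 1)^2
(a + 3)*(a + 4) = a^2 + 7*a + 12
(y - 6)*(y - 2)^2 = y^3 - 10*y^2 + 28*y - 24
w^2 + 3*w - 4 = (w - 1)*(w + 4)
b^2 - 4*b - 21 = (b - 7)*(b + 3)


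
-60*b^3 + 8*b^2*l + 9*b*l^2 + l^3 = (-2*b + l)*(5*b + l)*(6*b + l)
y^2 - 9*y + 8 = (y - 8)*(y - 1)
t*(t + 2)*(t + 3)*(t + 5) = t^4 + 10*t^3 + 31*t^2 + 30*t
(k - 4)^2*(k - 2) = k^3 - 10*k^2 + 32*k - 32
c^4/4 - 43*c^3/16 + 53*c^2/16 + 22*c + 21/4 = (c/4 + 1/2)*(c - 7)*(c - 6)*(c + 1/4)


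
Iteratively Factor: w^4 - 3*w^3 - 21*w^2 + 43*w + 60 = (w + 1)*(w^3 - 4*w^2 - 17*w + 60) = (w - 3)*(w + 1)*(w^2 - w - 20) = (w - 5)*(w - 3)*(w + 1)*(w + 4)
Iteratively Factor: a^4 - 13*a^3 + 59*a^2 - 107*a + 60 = (a - 4)*(a^3 - 9*a^2 + 23*a - 15) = (a - 4)*(a - 3)*(a^2 - 6*a + 5) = (a - 5)*(a - 4)*(a - 3)*(a - 1)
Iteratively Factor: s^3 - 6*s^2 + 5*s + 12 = (s - 4)*(s^2 - 2*s - 3) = (s - 4)*(s + 1)*(s - 3)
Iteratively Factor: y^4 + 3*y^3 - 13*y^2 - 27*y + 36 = (y - 3)*(y^3 + 6*y^2 + 5*y - 12) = (y - 3)*(y - 1)*(y^2 + 7*y + 12) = (y - 3)*(y - 1)*(y + 4)*(y + 3)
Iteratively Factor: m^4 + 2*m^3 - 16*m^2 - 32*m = (m)*(m^3 + 2*m^2 - 16*m - 32) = m*(m - 4)*(m^2 + 6*m + 8) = m*(m - 4)*(m + 2)*(m + 4)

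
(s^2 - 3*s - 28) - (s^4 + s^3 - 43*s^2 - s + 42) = -s^4 - s^3 + 44*s^2 - 2*s - 70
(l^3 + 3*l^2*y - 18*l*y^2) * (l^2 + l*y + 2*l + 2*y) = l^5 + 4*l^4*y + 2*l^4 - 15*l^3*y^2 + 8*l^3*y - 18*l^2*y^3 - 30*l^2*y^2 - 36*l*y^3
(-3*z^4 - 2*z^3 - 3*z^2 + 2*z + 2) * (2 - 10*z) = 30*z^5 + 14*z^4 + 26*z^3 - 26*z^2 - 16*z + 4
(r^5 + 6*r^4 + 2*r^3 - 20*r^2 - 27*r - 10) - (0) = r^5 + 6*r^4 + 2*r^3 - 20*r^2 - 27*r - 10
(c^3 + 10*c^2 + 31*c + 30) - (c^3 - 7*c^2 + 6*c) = 17*c^2 + 25*c + 30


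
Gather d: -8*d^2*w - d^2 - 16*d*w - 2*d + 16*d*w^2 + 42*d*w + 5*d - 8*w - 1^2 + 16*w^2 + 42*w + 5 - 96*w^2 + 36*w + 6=d^2*(-8*w - 1) + d*(16*w^2 + 26*w + 3) - 80*w^2 + 70*w + 10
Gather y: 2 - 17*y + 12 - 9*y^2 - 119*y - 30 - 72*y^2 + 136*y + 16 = -81*y^2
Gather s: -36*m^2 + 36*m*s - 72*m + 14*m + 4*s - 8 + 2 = -36*m^2 - 58*m + s*(36*m + 4) - 6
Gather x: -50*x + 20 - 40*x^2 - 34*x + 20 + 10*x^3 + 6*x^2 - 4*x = 10*x^3 - 34*x^2 - 88*x + 40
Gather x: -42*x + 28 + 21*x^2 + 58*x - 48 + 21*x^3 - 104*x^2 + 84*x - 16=21*x^3 - 83*x^2 + 100*x - 36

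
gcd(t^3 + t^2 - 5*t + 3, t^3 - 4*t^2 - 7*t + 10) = t - 1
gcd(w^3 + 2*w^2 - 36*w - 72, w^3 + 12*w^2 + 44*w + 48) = w^2 + 8*w + 12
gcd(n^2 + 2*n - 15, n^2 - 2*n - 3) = n - 3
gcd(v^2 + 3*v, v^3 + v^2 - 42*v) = v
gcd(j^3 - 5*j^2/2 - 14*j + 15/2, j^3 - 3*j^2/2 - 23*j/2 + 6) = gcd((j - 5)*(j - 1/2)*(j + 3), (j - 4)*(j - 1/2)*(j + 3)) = j^2 + 5*j/2 - 3/2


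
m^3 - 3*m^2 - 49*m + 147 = (m - 7)*(m - 3)*(m + 7)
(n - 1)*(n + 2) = n^2 + n - 2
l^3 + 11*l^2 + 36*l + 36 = (l + 2)*(l + 3)*(l + 6)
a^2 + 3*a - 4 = (a - 1)*(a + 4)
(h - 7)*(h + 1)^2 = h^3 - 5*h^2 - 13*h - 7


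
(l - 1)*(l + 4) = l^2 + 3*l - 4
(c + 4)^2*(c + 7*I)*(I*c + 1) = I*c^4 - 6*c^3 + 8*I*c^3 - 48*c^2 + 23*I*c^2 - 96*c + 56*I*c + 112*I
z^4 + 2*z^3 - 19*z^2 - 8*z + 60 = (z - 3)*(z - 2)*(z + 2)*(z + 5)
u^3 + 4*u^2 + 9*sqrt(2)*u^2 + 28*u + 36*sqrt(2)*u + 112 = (u + 4)*(u + 2*sqrt(2))*(u + 7*sqrt(2))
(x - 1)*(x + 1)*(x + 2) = x^3 + 2*x^2 - x - 2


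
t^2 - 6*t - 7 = (t - 7)*(t + 1)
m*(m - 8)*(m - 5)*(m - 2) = m^4 - 15*m^3 + 66*m^2 - 80*m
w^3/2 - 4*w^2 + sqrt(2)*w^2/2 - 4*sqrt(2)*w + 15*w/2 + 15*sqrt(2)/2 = (w/2 + sqrt(2)/2)*(w - 5)*(w - 3)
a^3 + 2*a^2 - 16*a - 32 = (a - 4)*(a + 2)*(a + 4)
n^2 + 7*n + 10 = (n + 2)*(n + 5)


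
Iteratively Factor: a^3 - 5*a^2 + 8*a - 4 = (a - 1)*(a^2 - 4*a + 4) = (a - 2)*(a - 1)*(a - 2)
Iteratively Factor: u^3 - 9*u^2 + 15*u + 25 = (u - 5)*(u^2 - 4*u - 5) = (u - 5)*(u + 1)*(u - 5)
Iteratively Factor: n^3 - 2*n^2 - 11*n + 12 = (n - 1)*(n^2 - n - 12) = (n - 1)*(n + 3)*(n - 4)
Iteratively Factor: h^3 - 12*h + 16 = (h + 4)*(h^2 - 4*h + 4) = (h - 2)*(h + 4)*(h - 2)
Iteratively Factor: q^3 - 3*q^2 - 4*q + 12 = (q - 2)*(q^2 - q - 6) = (q - 3)*(q - 2)*(q + 2)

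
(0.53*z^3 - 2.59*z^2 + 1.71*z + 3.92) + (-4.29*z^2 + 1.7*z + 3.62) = 0.53*z^3 - 6.88*z^2 + 3.41*z + 7.54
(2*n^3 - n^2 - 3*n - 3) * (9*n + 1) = 18*n^4 - 7*n^3 - 28*n^2 - 30*n - 3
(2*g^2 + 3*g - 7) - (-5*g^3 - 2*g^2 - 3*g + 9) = 5*g^3 + 4*g^2 + 6*g - 16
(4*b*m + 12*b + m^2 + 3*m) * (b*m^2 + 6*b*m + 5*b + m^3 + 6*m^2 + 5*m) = 4*b^2*m^3 + 36*b^2*m^2 + 92*b^2*m + 60*b^2 + 5*b*m^4 + 45*b*m^3 + 115*b*m^2 + 75*b*m + m^5 + 9*m^4 + 23*m^3 + 15*m^2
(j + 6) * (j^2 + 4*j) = j^3 + 10*j^2 + 24*j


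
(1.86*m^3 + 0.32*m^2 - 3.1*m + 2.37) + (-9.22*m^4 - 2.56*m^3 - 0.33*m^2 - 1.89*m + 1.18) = -9.22*m^4 - 0.7*m^3 - 0.01*m^2 - 4.99*m + 3.55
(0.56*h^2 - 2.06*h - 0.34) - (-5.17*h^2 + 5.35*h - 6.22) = 5.73*h^2 - 7.41*h + 5.88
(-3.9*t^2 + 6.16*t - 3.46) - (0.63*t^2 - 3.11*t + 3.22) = -4.53*t^2 + 9.27*t - 6.68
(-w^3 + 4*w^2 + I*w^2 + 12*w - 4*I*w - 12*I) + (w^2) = -w^3 + 5*w^2 + I*w^2 + 12*w - 4*I*w - 12*I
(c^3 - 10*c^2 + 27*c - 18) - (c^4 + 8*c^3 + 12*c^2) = -c^4 - 7*c^3 - 22*c^2 + 27*c - 18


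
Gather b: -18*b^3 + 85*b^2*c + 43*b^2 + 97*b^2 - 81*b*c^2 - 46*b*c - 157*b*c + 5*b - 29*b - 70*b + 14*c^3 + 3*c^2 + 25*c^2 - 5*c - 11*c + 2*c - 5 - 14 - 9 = -18*b^3 + b^2*(85*c + 140) + b*(-81*c^2 - 203*c - 94) + 14*c^3 + 28*c^2 - 14*c - 28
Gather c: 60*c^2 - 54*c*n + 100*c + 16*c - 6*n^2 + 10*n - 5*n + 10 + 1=60*c^2 + c*(116 - 54*n) - 6*n^2 + 5*n + 11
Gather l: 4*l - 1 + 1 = 4*l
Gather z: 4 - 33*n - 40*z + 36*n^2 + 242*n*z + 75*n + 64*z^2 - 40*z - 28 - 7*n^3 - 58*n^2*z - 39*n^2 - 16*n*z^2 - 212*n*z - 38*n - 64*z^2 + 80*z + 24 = -7*n^3 - 3*n^2 - 16*n*z^2 + 4*n + z*(-58*n^2 + 30*n)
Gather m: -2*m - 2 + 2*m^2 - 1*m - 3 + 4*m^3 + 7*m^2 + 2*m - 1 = 4*m^3 + 9*m^2 - m - 6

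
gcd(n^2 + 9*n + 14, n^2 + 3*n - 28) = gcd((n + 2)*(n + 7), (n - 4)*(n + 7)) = n + 7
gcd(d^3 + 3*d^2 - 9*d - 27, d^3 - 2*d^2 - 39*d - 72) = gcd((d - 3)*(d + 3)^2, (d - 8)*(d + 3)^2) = d^2 + 6*d + 9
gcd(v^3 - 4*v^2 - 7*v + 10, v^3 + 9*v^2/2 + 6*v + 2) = v + 2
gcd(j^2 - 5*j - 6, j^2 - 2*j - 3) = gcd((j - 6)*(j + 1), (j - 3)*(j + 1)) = j + 1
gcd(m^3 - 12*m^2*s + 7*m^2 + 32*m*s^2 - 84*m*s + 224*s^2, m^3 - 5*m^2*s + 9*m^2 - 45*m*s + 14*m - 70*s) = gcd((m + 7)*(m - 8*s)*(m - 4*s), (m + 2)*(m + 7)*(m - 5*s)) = m + 7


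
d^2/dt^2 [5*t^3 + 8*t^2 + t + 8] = 30*t + 16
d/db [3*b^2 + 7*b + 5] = 6*b + 7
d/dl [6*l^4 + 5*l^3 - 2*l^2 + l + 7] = 24*l^3 + 15*l^2 - 4*l + 1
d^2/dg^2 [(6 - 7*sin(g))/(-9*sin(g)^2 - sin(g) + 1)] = (-567*sin(g)^5 + 2007*sin(g)^4 + 918*sin(g)^3 - 2701*sin(g)^2 + 53*sin(g) - 106)/(9*sin(g)^2 + sin(g) - 1)^3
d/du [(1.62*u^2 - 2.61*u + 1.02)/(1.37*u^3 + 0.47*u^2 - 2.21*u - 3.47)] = (-2.2194*u^4 + 7.1514*u^3 - 6.5457*u^2 - 12.2016*u + 11.3109)/(1.8769*u^6 + 1.2878*u^5 - 5.8345*u^4 - 11.5852*u^3 + 1.6223*u^2 + 15.3374*u + 12.0409)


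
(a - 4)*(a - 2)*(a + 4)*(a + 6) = a^4 + 4*a^3 - 28*a^2 - 64*a + 192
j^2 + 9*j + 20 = (j + 4)*(j + 5)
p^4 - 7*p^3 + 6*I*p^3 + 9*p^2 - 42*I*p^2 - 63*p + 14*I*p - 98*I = (p - 7)*(p - 2*I)*(p + I)*(p + 7*I)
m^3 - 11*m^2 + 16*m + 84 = (m - 7)*(m - 6)*(m + 2)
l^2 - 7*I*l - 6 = (l - 6*I)*(l - I)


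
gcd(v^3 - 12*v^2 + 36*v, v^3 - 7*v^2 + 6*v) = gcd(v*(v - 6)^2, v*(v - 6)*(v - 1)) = v^2 - 6*v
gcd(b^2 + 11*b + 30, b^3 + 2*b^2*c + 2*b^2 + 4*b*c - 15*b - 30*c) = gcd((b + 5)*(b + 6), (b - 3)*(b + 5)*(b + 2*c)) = b + 5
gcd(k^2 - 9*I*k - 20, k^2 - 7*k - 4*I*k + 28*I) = k - 4*I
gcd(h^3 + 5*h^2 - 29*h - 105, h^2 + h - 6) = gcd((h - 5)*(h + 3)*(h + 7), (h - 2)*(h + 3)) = h + 3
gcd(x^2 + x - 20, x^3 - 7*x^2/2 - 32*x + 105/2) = x + 5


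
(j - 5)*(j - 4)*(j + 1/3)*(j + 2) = j^4 - 20*j^3/3 - j^2/3 + 122*j/3 + 40/3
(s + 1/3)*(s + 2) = s^2 + 7*s/3 + 2/3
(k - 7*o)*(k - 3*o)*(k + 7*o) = k^3 - 3*k^2*o - 49*k*o^2 + 147*o^3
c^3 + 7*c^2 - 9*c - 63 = (c - 3)*(c + 3)*(c + 7)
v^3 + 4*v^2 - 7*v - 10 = (v - 2)*(v + 1)*(v + 5)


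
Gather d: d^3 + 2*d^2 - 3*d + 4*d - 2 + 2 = d^3 + 2*d^2 + d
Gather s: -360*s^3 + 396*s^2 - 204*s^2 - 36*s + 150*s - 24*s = -360*s^3 + 192*s^2 + 90*s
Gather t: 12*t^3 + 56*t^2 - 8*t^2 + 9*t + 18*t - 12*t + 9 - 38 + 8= 12*t^3 + 48*t^2 + 15*t - 21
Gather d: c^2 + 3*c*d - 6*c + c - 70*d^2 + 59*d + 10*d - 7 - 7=c^2 - 5*c - 70*d^2 + d*(3*c + 69) - 14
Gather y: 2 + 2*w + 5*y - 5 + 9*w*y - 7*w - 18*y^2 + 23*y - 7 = -5*w - 18*y^2 + y*(9*w + 28) - 10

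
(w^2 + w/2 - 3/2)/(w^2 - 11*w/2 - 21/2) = (w - 1)/(w - 7)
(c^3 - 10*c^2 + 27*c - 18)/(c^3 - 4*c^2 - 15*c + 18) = (c - 3)/(c + 3)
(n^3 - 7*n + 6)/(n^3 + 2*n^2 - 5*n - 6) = (n - 1)/(n + 1)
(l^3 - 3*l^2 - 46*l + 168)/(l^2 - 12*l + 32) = (l^2 + l - 42)/(l - 8)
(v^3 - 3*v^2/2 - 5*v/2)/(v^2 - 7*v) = (2*v^2 - 3*v - 5)/(2*(v - 7))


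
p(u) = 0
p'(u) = 0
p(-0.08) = 0.00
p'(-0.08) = 0.00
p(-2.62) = 0.00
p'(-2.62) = 0.00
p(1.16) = 0.00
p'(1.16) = 0.00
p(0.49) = 0.00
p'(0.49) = 0.00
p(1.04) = 0.00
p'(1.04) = 0.00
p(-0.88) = 0.00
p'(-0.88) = 0.00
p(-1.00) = 0.00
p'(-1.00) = 0.00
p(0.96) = 0.00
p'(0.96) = 0.00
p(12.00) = 0.00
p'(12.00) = 0.00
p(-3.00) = 0.00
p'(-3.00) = 0.00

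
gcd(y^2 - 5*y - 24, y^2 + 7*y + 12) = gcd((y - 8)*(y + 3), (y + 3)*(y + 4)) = y + 3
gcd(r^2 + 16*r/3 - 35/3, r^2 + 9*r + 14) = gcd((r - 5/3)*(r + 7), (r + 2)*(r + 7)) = r + 7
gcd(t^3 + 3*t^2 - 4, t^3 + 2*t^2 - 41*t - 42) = 1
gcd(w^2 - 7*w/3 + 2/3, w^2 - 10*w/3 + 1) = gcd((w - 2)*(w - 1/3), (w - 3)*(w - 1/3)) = w - 1/3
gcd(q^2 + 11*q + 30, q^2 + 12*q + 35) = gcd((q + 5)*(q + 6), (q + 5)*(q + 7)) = q + 5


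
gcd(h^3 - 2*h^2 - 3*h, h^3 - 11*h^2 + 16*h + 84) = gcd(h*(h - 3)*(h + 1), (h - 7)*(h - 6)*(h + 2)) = 1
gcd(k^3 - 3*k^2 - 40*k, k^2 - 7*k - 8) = k - 8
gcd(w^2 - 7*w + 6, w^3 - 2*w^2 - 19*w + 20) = w - 1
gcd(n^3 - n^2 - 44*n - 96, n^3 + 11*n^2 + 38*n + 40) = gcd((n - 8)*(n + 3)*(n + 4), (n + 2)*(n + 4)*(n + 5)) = n + 4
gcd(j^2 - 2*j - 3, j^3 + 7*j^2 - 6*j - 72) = j - 3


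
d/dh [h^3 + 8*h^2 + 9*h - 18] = 3*h^2 + 16*h + 9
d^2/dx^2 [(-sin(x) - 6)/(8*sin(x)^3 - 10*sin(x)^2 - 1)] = (-256*sin(x)^7 - 3216*sin(x)^6 + 5564*sin(x)^5 + 1624*sin(x)^4 - 7852*sin(x)^3 + 3936*sin(x)^2 + 227*sin(x) - 120)/(-8*sin(x)^3 + 10*sin(x)^2 + 1)^3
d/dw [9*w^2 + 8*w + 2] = 18*w + 8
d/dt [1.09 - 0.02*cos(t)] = 0.02*sin(t)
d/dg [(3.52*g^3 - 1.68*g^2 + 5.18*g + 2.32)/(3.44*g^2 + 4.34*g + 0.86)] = (12.1088*g^4 + 30.5536*g^3 - 16.0288*g^2 - 18.8512*g - 5.614)/(11.8336*g^4 + 29.8592*g^3 + 24.7524*g^2 + 7.4648*g + 0.7396)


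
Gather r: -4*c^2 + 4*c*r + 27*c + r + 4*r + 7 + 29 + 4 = -4*c^2 + 27*c + r*(4*c + 5) + 40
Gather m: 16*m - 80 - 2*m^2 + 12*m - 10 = -2*m^2 + 28*m - 90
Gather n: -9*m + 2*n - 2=-9*m + 2*n - 2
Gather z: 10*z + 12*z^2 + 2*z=12*z^2 + 12*z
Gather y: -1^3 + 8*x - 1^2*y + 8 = 8*x - y + 7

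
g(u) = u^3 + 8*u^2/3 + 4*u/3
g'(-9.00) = 196.33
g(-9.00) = -525.00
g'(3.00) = 44.33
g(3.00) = 55.00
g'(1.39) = 14.54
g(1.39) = 9.69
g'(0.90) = 8.56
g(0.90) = 4.09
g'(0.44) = 4.26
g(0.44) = 1.19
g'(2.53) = 34.03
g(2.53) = 36.64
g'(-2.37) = 5.54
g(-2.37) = -1.49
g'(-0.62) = -0.82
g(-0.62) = -0.04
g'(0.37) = 3.72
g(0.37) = 0.91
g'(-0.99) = -1.01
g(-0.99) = 0.32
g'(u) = 3*u^2 + 16*u/3 + 4/3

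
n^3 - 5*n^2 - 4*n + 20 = (n - 5)*(n - 2)*(n + 2)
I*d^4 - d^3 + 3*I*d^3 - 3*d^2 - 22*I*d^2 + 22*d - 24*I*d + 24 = (d - 4)*(d + 6)*(d + I)*(I*d + I)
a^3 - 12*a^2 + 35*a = a*(a - 7)*(a - 5)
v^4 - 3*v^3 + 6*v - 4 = (v - 2)*(v - 1)*(v - sqrt(2))*(v + sqrt(2))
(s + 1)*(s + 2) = s^2 + 3*s + 2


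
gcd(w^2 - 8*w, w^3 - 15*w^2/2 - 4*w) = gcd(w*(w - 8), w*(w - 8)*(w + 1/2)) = w^2 - 8*w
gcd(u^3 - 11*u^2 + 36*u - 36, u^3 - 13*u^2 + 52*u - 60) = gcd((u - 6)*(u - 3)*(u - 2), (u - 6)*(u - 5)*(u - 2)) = u^2 - 8*u + 12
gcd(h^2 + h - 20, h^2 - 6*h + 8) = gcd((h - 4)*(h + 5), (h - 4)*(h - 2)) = h - 4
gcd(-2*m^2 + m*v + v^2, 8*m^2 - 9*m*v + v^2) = -m + v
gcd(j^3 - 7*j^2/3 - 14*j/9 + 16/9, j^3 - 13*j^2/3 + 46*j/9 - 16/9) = j^2 - 10*j/3 + 16/9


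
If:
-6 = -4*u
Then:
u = 3/2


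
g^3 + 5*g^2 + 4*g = g*(g + 1)*(g + 4)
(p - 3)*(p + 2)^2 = p^3 + p^2 - 8*p - 12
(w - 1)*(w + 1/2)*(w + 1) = w^3 + w^2/2 - w - 1/2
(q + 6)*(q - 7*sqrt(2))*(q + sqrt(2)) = q^3 - 6*sqrt(2)*q^2 + 6*q^2 - 36*sqrt(2)*q - 14*q - 84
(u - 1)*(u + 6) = u^2 + 5*u - 6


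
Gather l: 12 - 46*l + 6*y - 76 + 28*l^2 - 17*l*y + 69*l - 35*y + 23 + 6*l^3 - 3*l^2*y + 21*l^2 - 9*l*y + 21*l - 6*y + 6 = 6*l^3 + l^2*(49 - 3*y) + l*(44 - 26*y) - 35*y - 35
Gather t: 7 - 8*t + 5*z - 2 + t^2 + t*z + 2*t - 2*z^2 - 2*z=t^2 + t*(z - 6) - 2*z^2 + 3*z + 5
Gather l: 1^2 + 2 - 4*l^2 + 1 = 4 - 4*l^2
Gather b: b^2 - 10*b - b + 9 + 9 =b^2 - 11*b + 18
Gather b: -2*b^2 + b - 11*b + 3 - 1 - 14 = -2*b^2 - 10*b - 12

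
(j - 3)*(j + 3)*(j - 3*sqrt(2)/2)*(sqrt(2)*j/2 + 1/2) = sqrt(2)*j^4/2 - j^3 - 21*sqrt(2)*j^2/4 + 9*j + 27*sqrt(2)/4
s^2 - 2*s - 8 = (s - 4)*(s + 2)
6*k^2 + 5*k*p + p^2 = (2*k + p)*(3*k + p)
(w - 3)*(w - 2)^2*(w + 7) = w^4 - 33*w^2 + 100*w - 84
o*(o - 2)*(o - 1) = o^3 - 3*o^2 + 2*o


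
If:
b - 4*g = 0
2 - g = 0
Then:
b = 8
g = 2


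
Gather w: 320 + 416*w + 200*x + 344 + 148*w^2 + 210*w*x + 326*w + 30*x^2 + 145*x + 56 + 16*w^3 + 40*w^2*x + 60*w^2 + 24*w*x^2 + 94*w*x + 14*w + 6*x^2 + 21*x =16*w^3 + w^2*(40*x + 208) + w*(24*x^2 + 304*x + 756) + 36*x^2 + 366*x + 720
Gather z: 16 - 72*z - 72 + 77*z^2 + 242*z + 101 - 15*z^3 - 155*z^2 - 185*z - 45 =-15*z^3 - 78*z^2 - 15*z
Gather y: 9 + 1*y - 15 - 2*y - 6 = -y - 12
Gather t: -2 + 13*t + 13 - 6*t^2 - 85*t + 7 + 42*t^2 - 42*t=36*t^2 - 114*t + 18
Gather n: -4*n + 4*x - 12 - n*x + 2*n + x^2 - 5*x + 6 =n*(-x - 2) + x^2 - x - 6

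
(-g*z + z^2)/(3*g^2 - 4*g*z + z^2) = z/(-3*g + z)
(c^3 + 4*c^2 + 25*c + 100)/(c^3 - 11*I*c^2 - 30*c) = (c^2 + c*(4 + 5*I) + 20*I)/(c*(c - 6*I))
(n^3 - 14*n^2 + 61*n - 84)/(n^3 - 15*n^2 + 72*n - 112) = (n - 3)/(n - 4)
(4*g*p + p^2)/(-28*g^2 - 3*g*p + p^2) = p/(-7*g + p)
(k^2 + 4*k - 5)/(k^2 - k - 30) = (k - 1)/(k - 6)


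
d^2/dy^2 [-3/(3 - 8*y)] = 384/(8*y - 3)^3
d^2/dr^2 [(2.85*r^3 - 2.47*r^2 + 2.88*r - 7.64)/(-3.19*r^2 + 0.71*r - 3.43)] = (-2.8421709430404e-14*r^4 + 12.0685899999999*r^3 + 345.96006*r^2 - 115.93023*r - 115.39525)/(32.461759*r^6 - 21.675093*r^5 + 109.536306*r^4 - 46.969553*r^3 + 117.777282*r^2 - 25.059237*r + 40.353607)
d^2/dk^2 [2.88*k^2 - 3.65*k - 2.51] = 5.76000000000000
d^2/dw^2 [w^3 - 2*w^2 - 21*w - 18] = 6*w - 4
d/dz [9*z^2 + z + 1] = 18*z + 1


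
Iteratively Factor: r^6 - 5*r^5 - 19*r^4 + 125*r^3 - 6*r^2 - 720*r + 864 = (r - 3)*(r^5 - 2*r^4 - 25*r^3 + 50*r^2 + 144*r - 288) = (r - 3)*(r + 3)*(r^4 - 5*r^3 - 10*r^2 + 80*r - 96) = (r - 3)*(r - 2)*(r + 3)*(r^3 - 3*r^2 - 16*r + 48) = (r - 3)^2*(r - 2)*(r + 3)*(r^2 - 16) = (r - 3)^2*(r - 2)*(r + 3)*(r + 4)*(r - 4)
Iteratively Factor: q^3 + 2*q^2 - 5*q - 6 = (q + 3)*(q^2 - q - 2) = (q + 1)*(q + 3)*(q - 2)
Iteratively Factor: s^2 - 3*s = (s - 3)*(s)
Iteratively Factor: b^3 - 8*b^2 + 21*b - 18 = (b - 3)*(b^2 - 5*b + 6) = (b - 3)^2*(b - 2)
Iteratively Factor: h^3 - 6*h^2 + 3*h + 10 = (h - 5)*(h^2 - h - 2) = (h - 5)*(h - 2)*(h + 1)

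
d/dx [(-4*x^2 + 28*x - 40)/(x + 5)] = 4*(-x^2 - 10*x + 45)/(x^2 + 10*x + 25)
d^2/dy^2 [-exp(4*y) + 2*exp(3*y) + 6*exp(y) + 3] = (-16*exp(3*y) + 18*exp(2*y) + 6)*exp(y)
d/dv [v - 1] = 1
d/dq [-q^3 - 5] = -3*q^2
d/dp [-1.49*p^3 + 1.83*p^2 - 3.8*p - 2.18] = -4.47*p^2 + 3.66*p - 3.8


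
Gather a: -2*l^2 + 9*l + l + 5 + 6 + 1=-2*l^2 + 10*l + 12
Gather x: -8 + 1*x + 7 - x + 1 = 0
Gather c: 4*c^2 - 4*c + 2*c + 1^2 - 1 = 4*c^2 - 2*c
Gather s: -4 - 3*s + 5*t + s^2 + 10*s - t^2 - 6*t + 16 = s^2 + 7*s - t^2 - t + 12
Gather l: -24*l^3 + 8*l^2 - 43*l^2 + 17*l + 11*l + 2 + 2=-24*l^3 - 35*l^2 + 28*l + 4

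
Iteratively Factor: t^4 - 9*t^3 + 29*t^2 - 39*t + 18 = (t - 2)*(t^3 - 7*t^2 + 15*t - 9) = (t - 3)*(t - 2)*(t^2 - 4*t + 3) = (t - 3)*(t - 2)*(t - 1)*(t - 3)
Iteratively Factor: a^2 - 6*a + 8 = (a - 2)*(a - 4)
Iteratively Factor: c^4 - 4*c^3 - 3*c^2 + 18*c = (c - 3)*(c^3 - c^2 - 6*c) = (c - 3)*(c + 2)*(c^2 - 3*c) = (c - 3)^2*(c + 2)*(c)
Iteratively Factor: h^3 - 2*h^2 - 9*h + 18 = (h + 3)*(h^2 - 5*h + 6) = (h - 3)*(h + 3)*(h - 2)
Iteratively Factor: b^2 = (b)*(b)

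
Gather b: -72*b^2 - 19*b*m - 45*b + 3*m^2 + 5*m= -72*b^2 + b*(-19*m - 45) + 3*m^2 + 5*m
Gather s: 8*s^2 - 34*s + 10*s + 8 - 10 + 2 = 8*s^2 - 24*s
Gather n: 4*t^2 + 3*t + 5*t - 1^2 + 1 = 4*t^2 + 8*t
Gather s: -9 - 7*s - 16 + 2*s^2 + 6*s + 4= 2*s^2 - s - 21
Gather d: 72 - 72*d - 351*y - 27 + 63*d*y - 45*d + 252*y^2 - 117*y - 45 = d*(63*y - 117) + 252*y^2 - 468*y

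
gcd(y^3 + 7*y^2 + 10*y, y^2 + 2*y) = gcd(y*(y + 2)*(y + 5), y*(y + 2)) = y^2 + 2*y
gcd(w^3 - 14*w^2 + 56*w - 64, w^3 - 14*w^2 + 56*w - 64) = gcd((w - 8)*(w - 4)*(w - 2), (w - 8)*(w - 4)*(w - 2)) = w^3 - 14*w^2 + 56*w - 64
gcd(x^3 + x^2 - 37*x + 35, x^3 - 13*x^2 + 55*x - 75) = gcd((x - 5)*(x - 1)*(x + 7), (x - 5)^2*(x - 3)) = x - 5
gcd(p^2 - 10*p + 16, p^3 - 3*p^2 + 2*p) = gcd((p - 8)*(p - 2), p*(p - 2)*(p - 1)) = p - 2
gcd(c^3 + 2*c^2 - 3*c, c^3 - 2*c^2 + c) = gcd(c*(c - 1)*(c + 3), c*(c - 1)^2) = c^2 - c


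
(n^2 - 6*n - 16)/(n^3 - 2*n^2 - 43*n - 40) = (n + 2)/(n^2 + 6*n + 5)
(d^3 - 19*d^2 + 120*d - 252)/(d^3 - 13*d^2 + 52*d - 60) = (d^2 - 13*d + 42)/(d^2 - 7*d + 10)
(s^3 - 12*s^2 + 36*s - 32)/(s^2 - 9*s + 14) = (s^2 - 10*s + 16)/(s - 7)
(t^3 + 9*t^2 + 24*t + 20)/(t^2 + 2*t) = t + 7 + 10/t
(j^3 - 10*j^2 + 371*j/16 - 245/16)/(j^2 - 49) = (j^2 - 3*j + 35/16)/(j + 7)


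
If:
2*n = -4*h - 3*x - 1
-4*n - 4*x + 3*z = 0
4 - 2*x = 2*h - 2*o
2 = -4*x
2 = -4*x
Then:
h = -3*z/8 - 1/8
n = 3*z/4 + 1/2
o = -3*z/8 - 21/8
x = -1/2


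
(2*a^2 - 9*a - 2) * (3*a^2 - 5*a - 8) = 6*a^4 - 37*a^3 + 23*a^2 + 82*a + 16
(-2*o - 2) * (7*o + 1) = -14*o^2 - 16*o - 2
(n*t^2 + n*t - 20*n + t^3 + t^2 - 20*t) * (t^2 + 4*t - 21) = n*t^4 + 5*n*t^3 - 37*n*t^2 - 101*n*t + 420*n + t^5 + 5*t^4 - 37*t^3 - 101*t^2 + 420*t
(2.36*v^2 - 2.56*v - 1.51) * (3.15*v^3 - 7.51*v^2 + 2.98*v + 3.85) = 7.434*v^5 - 25.7876*v^4 + 21.5019*v^3 + 12.7973*v^2 - 14.3558*v - 5.8135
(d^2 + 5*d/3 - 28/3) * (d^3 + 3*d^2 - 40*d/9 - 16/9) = d^5 + 14*d^4/3 - 79*d^3/9 - 1004*d^2/27 + 1040*d/27 + 448/27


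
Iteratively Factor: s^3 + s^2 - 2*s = (s)*(s^2 + s - 2) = s*(s - 1)*(s + 2)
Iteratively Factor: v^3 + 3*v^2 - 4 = (v + 2)*(v^2 + v - 2) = (v - 1)*(v + 2)*(v + 2)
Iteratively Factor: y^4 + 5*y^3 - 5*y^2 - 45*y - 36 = (y + 3)*(y^3 + 2*y^2 - 11*y - 12) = (y + 1)*(y + 3)*(y^2 + y - 12) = (y + 1)*(y + 3)*(y + 4)*(y - 3)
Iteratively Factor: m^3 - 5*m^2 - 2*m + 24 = (m - 3)*(m^2 - 2*m - 8) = (m - 4)*(m - 3)*(m + 2)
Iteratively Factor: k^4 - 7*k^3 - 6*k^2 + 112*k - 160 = (k + 4)*(k^3 - 11*k^2 + 38*k - 40) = (k - 5)*(k + 4)*(k^2 - 6*k + 8) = (k - 5)*(k - 4)*(k + 4)*(k - 2)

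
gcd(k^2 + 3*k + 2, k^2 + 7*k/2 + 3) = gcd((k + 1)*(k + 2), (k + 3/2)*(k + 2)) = k + 2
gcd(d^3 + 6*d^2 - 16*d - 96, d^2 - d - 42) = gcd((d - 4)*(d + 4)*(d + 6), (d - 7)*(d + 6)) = d + 6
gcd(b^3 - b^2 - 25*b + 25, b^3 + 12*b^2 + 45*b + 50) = b + 5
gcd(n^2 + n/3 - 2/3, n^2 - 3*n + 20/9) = 1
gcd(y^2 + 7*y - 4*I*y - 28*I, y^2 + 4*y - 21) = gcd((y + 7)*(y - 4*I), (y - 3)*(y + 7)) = y + 7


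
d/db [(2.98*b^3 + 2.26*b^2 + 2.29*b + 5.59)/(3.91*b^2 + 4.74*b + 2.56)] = (11.6518*b^4 + 28.2504*b^3 + 24.6449*b^2 - 32.1426*b - 20.6342)/(15.2881*b^4 + 37.0668*b^3 + 42.4868*b^2 + 24.2688*b + 6.5536)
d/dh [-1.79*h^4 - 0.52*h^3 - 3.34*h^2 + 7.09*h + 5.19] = -7.16*h^3 - 1.56*h^2 - 6.68*h + 7.09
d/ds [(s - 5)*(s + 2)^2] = (s + 2)*(3*s - 8)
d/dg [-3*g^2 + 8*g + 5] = 8 - 6*g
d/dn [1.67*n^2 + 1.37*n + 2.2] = 3.34*n + 1.37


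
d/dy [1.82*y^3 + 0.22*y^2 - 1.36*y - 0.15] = 5.46*y^2 + 0.44*y - 1.36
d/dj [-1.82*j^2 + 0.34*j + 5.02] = 0.34 - 3.64*j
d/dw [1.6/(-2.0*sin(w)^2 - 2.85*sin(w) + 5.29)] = (6.4*sin(w) + 4.56)*cos(w)/(2.0*sin(w)^2 + 2.85*sin(w) - 5.29)^2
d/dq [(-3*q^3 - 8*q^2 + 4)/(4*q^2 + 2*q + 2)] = (-6*q^4 - 6*q^3 - 17*q^2 - 32*q - 4)/(2*(4*q^4 + 4*q^3 + 5*q^2 + 2*q + 1))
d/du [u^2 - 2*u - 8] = 2*u - 2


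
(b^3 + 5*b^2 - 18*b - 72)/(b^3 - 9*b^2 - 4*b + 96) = (b + 6)/(b - 8)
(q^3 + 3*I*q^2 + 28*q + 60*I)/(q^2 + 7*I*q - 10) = (q^2 + I*q + 30)/(q + 5*I)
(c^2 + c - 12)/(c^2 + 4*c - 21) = (c + 4)/(c + 7)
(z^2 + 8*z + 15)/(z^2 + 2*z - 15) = (z + 3)/(z - 3)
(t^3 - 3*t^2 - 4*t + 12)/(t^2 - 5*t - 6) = (-t^3 + 3*t^2 + 4*t - 12)/(-t^2 + 5*t + 6)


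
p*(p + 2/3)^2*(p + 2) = p^4 + 10*p^3/3 + 28*p^2/9 + 8*p/9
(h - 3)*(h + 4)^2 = h^3 + 5*h^2 - 8*h - 48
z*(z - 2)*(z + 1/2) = z^3 - 3*z^2/2 - z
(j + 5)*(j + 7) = j^2 + 12*j + 35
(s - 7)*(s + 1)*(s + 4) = s^3 - 2*s^2 - 31*s - 28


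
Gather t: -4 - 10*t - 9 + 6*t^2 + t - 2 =6*t^2 - 9*t - 15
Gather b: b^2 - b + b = b^2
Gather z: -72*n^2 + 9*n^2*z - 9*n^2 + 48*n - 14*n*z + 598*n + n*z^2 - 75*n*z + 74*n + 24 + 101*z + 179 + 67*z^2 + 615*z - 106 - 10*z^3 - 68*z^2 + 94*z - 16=-81*n^2 + 720*n - 10*z^3 + z^2*(n - 1) + z*(9*n^2 - 89*n + 810) + 81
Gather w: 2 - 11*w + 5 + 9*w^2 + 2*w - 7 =9*w^2 - 9*w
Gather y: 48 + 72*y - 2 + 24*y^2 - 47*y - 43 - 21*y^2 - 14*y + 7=3*y^2 + 11*y + 10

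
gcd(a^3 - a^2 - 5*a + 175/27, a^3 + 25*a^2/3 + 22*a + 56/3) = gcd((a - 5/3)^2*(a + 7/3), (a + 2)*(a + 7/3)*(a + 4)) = a + 7/3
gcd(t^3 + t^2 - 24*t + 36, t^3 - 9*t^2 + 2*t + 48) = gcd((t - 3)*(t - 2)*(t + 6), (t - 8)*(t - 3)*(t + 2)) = t - 3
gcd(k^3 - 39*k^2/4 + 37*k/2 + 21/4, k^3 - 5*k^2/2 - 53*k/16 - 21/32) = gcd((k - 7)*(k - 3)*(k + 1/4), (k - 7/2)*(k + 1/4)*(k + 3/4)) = k + 1/4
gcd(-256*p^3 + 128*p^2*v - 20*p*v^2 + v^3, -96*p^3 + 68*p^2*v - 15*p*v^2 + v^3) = 32*p^2 - 12*p*v + v^2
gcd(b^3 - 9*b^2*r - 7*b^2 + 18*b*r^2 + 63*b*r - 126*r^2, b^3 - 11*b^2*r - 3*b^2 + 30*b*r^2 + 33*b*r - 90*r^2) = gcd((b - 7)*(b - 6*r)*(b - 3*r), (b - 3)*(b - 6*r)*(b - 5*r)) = -b + 6*r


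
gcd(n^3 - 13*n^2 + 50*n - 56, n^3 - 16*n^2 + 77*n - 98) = n^2 - 9*n + 14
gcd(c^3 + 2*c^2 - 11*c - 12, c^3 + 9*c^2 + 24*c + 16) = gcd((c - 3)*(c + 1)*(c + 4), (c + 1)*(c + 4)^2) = c^2 + 5*c + 4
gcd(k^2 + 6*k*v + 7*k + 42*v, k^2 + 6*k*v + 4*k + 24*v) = k + 6*v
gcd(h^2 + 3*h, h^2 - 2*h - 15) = h + 3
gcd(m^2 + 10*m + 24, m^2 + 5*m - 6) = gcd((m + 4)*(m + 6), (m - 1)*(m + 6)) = m + 6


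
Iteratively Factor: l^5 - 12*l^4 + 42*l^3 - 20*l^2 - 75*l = (l)*(l^4 - 12*l^3 + 42*l^2 - 20*l - 75) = l*(l - 5)*(l^3 - 7*l^2 + 7*l + 15) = l*(l - 5)*(l - 3)*(l^2 - 4*l - 5) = l*(l - 5)^2*(l - 3)*(l + 1)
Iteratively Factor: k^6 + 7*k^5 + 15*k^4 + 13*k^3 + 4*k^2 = (k + 1)*(k^5 + 6*k^4 + 9*k^3 + 4*k^2) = (k + 1)^2*(k^4 + 5*k^3 + 4*k^2) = (k + 1)^3*(k^3 + 4*k^2) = k*(k + 1)^3*(k^2 + 4*k) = k^2*(k + 1)^3*(k + 4)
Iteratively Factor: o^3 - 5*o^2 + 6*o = (o - 3)*(o^2 - 2*o) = o*(o - 3)*(o - 2)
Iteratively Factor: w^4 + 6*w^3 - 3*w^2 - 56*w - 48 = (w + 4)*(w^3 + 2*w^2 - 11*w - 12) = (w - 3)*(w + 4)*(w^2 + 5*w + 4) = (w - 3)*(w + 1)*(w + 4)*(w + 4)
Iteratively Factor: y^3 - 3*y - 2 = (y + 1)*(y^2 - y - 2) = (y - 2)*(y + 1)*(y + 1)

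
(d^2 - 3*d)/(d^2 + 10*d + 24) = d*(d - 3)/(d^2 + 10*d + 24)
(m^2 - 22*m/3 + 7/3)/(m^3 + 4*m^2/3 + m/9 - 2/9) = 3*(m - 7)/(3*m^2 + 5*m + 2)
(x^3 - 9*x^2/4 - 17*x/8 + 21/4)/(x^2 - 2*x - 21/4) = (4*x^2 - 15*x + 14)/(2*(2*x - 7))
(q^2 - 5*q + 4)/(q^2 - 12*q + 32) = (q - 1)/(q - 8)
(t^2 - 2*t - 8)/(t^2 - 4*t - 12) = (t - 4)/(t - 6)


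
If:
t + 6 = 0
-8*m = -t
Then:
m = -3/4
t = -6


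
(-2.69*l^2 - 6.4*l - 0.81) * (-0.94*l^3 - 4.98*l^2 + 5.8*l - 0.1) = 2.5286*l^5 + 19.4122*l^4 + 17.0314*l^3 - 32.8172*l^2 - 4.058*l + 0.081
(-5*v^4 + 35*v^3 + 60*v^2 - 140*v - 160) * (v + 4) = -5*v^5 + 15*v^4 + 200*v^3 + 100*v^2 - 720*v - 640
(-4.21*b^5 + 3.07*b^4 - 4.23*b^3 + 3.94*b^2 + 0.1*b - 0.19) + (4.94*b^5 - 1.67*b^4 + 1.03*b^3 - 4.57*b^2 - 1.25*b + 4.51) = 0.73*b^5 + 1.4*b^4 - 3.2*b^3 - 0.63*b^2 - 1.15*b + 4.32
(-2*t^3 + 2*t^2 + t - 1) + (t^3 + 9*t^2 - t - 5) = -t^3 + 11*t^2 - 6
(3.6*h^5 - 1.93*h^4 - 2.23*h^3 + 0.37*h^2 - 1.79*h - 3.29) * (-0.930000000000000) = -3.348*h^5 + 1.7949*h^4 + 2.0739*h^3 - 0.3441*h^2 + 1.6647*h + 3.0597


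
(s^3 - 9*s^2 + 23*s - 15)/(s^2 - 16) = (s^3 - 9*s^2 + 23*s - 15)/(s^2 - 16)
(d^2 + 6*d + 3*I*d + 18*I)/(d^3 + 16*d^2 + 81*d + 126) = (d + 3*I)/(d^2 + 10*d + 21)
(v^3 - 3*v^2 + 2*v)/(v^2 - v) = v - 2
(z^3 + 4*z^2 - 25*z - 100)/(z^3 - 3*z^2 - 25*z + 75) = (z + 4)/(z - 3)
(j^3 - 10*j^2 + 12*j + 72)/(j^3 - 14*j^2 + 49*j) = (j^3 - 10*j^2 + 12*j + 72)/(j*(j^2 - 14*j + 49))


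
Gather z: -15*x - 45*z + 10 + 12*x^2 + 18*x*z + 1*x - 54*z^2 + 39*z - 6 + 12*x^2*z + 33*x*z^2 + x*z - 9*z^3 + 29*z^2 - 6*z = 12*x^2 - 14*x - 9*z^3 + z^2*(33*x - 25) + z*(12*x^2 + 19*x - 12) + 4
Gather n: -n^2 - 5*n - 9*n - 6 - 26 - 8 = -n^2 - 14*n - 40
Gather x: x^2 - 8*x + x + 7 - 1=x^2 - 7*x + 6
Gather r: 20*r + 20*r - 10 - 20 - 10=40*r - 40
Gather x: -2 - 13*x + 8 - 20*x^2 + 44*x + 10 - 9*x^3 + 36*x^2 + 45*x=-9*x^3 + 16*x^2 + 76*x + 16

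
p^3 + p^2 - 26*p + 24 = (p - 4)*(p - 1)*(p + 6)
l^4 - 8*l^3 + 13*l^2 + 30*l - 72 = (l - 4)*(l - 3)^2*(l + 2)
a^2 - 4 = (a - 2)*(a + 2)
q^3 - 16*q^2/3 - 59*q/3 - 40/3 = (q - 8)*(q + 1)*(q + 5/3)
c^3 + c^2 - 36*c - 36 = (c - 6)*(c + 1)*(c + 6)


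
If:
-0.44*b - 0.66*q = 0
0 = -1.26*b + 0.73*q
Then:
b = 0.00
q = 0.00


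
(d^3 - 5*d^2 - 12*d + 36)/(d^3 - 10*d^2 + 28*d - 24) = (d + 3)/(d - 2)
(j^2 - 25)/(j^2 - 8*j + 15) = (j + 5)/(j - 3)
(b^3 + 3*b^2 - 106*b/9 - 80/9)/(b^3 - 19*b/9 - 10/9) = (3*b^2 + 7*b - 40)/(3*b^2 - 2*b - 5)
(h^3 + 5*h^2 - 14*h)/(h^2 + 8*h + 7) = h*(h - 2)/(h + 1)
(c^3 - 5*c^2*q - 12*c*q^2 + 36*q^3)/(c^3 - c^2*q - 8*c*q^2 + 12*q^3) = (-c + 6*q)/(-c + 2*q)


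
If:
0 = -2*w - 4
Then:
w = -2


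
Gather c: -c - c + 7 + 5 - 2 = 10 - 2*c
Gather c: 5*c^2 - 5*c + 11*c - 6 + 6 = 5*c^2 + 6*c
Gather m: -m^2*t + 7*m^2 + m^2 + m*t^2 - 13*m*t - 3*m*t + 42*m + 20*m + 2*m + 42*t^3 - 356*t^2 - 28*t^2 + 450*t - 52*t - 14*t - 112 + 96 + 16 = m^2*(8 - t) + m*(t^2 - 16*t + 64) + 42*t^3 - 384*t^2 + 384*t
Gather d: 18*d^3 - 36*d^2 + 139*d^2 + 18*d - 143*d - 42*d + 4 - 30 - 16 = 18*d^3 + 103*d^2 - 167*d - 42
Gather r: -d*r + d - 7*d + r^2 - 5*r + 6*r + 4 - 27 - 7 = -6*d + r^2 + r*(1 - d) - 30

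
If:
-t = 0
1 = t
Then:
No Solution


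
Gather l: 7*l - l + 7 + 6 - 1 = 6*l + 12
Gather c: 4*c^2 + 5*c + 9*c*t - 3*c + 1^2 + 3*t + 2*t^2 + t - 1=4*c^2 + c*(9*t + 2) + 2*t^2 + 4*t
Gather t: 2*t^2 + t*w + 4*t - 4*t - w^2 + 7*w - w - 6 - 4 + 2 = 2*t^2 + t*w - w^2 + 6*w - 8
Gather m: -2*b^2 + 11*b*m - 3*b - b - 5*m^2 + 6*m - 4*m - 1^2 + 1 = -2*b^2 - 4*b - 5*m^2 + m*(11*b + 2)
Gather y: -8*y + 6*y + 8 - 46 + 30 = -2*y - 8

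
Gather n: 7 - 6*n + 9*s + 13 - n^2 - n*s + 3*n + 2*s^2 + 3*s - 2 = -n^2 + n*(-s - 3) + 2*s^2 + 12*s + 18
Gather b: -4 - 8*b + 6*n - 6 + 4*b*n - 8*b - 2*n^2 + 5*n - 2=b*(4*n - 16) - 2*n^2 + 11*n - 12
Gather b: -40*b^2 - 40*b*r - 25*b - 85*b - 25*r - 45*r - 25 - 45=-40*b^2 + b*(-40*r - 110) - 70*r - 70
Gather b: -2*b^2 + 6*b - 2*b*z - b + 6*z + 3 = -2*b^2 + b*(5 - 2*z) + 6*z + 3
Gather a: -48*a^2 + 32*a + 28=-48*a^2 + 32*a + 28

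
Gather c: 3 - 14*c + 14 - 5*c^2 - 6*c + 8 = -5*c^2 - 20*c + 25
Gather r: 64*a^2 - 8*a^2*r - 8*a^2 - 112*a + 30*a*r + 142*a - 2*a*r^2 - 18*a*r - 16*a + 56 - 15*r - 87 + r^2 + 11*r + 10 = 56*a^2 + 14*a + r^2*(1 - 2*a) + r*(-8*a^2 + 12*a - 4) - 21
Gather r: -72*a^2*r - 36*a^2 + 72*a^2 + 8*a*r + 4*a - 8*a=36*a^2 - 4*a + r*(-72*a^2 + 8*a)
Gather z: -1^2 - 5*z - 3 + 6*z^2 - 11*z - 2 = 6*z^2 - 16*z - 6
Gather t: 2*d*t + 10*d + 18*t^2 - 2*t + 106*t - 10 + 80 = 10*d + 18*t^2 + t*(2*d + 104) + 70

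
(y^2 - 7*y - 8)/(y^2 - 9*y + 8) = (y + 1)/(y - 1)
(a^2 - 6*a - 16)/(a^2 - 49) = (a^2 - 6*a - 16)/(a^2 - 49)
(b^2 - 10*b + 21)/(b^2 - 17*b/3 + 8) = 3*(b - 7)/(3*b - 8)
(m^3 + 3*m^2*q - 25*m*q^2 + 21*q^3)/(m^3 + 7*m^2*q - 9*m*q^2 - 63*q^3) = (m - q)/(m + 3*q)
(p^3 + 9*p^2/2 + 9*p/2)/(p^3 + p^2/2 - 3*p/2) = (p + 3)/(p - 1)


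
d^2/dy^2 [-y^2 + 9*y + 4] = -2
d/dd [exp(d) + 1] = exp(d)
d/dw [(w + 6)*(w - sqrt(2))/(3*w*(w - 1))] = (-7*w^2 + sqrt(2)*w^2 + 12*sqrt(2)*w - 6*sqrt(2))/(3*w^2*(w^2 - 2*w + 1))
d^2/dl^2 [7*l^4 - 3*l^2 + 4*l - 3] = 84*l^2 - 6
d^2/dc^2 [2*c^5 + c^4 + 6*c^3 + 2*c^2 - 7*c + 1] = 40*c^3 + 12*c^2 + 36*c + 4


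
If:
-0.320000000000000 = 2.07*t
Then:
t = -0.15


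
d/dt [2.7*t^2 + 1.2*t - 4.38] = 5.4*t + 1.2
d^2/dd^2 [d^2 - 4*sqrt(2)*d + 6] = 2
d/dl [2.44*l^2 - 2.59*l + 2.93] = 4.88*l - 2.59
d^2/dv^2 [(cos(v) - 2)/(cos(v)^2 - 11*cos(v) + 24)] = (-9*(1 - cos(2*v))^2*cos(v)/4 - 3*(1 - cos(2*v))^2/4 + cos(v)/2 - 116*cos(2*v) + 18*cos(3*v) + cos(5*v)/2 + 27)/((cos(v) - 8)^3*(cos(v) - 3)^3)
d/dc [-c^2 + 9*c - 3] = 9 - 2*c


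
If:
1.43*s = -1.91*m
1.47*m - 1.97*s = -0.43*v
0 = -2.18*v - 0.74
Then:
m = 0.04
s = -0.05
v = -0.34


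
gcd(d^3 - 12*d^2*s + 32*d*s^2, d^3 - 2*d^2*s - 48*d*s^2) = -d^2 + 8*d*s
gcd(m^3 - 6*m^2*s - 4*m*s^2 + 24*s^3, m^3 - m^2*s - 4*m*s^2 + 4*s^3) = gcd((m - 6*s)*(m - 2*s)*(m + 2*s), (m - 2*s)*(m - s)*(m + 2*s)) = -m^2 + 4*s^2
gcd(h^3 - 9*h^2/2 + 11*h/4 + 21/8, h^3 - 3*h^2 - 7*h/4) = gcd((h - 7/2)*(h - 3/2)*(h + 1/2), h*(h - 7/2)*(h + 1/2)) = h^2 - 3*h - 7/4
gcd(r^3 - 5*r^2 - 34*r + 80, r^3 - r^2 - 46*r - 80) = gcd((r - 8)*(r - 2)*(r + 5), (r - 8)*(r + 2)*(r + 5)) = r^2 - 3*r - 40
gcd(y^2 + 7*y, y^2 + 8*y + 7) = y + 7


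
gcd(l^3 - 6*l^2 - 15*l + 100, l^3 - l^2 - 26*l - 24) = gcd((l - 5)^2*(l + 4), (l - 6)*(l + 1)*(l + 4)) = l + 4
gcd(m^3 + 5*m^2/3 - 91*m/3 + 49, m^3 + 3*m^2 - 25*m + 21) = m^2 + 4*m - 21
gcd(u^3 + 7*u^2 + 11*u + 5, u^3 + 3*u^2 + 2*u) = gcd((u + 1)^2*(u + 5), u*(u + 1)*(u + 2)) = u + 1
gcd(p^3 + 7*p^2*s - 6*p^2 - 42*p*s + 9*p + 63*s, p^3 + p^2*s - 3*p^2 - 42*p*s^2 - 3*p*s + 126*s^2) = p^2 + 7*p*s - 3*p - 21*s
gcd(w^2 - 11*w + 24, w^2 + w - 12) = w - 3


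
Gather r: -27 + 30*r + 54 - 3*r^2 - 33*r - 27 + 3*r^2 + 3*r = 0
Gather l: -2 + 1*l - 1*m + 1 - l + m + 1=0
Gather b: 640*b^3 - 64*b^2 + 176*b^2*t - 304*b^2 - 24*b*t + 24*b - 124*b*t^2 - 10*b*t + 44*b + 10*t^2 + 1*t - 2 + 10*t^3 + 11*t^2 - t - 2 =640*b^3 + b^2*(176*t - 368) + b*(-124*t^2 - 34*t + 68) + 10*t^3 + 21*t^2 - 4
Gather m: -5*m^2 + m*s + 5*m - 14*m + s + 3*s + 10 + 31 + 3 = -5*m^2 + m*(s - 9) + 4*s + 44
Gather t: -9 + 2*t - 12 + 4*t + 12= 6*t - 9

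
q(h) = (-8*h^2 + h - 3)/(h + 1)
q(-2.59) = 37.27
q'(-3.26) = -5.65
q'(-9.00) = -7.81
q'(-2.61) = -3.37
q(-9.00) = 82.50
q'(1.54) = -6.14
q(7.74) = -54.29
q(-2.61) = 37.33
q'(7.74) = -7.84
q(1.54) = -8.04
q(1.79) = -9.62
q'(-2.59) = -3.25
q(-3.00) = 39.00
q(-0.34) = -6.46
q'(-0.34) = 19.55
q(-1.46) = 46.77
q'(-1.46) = 48.71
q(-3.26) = 40.39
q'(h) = (1 - 16*h)/(h + 1) - (-8*h^2 + h - 3)/(h + 1)^2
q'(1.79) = -6.46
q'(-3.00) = -5.00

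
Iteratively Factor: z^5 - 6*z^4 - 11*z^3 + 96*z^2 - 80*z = (z + 4)*(z^4 - 10*z^3 + 29*z^2 - 20*z) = (z - 4)*(z + 4)*(z^3 - 6*z^2 + 5*z) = z*(z - 4)*(z + 4)*(z^2 - 6*z + 5) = z*(z - 4)*(z - 1)*(z + 4)*(z - 5)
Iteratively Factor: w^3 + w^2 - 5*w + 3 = (w + 3)*(w^2 - 2*w + 1) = (w - 1)*(w + 3)*(w - 1)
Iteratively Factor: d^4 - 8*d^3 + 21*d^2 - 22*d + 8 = (d - 2)*(d^3 - 6*d^2 + 9*d - 4) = (d - 2)*(d - 1)*(d^2 - 5*d + 4) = (d - 4)*(d - 2)*(d - 1)*(d - 1)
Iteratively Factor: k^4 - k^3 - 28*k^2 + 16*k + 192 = (k + 3)*(k^3 - 4*k^2 - 16*k + 64) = (k + 3)*(k + 4)*(k^2 - 8*k + 16) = (k - 4)*(k + 3)*(k + 4)*(k - 4)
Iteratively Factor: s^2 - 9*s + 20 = (s - 5)*(s - 4)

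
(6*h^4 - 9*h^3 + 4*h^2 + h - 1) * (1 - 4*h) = -24*h^5 + 42*h^4 - 25*h^3 + 5*h - 1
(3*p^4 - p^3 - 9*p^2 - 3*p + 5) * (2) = 6*p^4 - 2*p^3 - 18*p^2 - 6*p + 10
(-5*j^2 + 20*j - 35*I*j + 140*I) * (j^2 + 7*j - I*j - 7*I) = -5*j^4 - 15*j^3 - 30*I*j^3 + 105*j^2 - 90*I*j^2 - 105*j + 840*I*j + 980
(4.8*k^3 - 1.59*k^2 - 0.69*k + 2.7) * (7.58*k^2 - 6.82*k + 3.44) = 36.384*k^5 - 44.7882*k^4 + 22.1256*k^3 + 19.7022*k^2 - 20.7876*k + 9.288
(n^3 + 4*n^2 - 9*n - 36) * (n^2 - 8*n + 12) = n^5 - 4*n^4 - 29*n^3 + 84*n^2 + 180*n - 432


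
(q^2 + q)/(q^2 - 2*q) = (q + 1)/(q - 2)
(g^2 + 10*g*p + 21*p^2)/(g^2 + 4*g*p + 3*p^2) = (g + 7*p)/(g + p)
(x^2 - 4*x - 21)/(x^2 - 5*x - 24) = (x - 7)/(x - 8)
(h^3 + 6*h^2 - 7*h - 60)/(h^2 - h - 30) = (h^2 + h - 12)/(h - 6)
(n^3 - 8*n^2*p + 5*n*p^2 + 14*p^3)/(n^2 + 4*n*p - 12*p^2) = (n^2 - 6*n*p - 7*p^2)/(n + 6*p)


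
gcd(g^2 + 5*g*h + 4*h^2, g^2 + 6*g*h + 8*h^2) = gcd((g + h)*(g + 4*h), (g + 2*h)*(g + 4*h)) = g + 4*h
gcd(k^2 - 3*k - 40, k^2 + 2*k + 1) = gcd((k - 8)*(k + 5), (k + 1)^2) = 1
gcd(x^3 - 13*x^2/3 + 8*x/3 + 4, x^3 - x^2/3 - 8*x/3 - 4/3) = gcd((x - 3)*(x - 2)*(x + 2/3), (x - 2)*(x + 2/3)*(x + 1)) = x^2 - 4*x/3 - 4/3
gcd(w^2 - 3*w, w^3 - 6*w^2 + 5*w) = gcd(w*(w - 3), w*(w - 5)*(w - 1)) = w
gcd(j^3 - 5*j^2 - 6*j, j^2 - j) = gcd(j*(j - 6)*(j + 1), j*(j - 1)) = j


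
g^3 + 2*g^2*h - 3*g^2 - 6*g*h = g*(g - 3)*(g + 2*h)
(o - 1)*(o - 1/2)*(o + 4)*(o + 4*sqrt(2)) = o^4 + 5*o^3/2 + 4*sqrt(2)*o^3 - 11*o^2/2 + 10*sqrt(2)*o^2 - 22*sqrt(2)*o + 2*o + 8*sqrt(2)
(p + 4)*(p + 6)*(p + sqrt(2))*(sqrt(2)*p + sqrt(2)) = sqrt(2)*p^4 + 2*p^3 + 11*sqrt(2)*p^3 + 22*p^2 + 34*sqrt(2)*p^2 + 24*sqrt(2)*p + 68*p + 48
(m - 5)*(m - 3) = m^2 - 8*m + 15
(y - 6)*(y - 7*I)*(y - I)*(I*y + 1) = I*y^4 + 9*y^3 - 6*I*y^3 - 54*y^2 - 15*I*y^2 - 7*y + 90*I*y + 42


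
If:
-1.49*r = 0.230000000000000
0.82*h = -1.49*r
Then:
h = 0.28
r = -0.15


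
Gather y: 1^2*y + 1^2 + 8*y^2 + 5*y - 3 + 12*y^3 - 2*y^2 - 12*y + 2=12*y^3 + 6*y^2 - 6*y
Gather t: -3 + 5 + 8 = 10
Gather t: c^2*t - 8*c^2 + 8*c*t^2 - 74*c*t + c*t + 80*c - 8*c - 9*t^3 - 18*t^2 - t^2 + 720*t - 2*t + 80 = -8*c^2 + 72*c - 9*t^3 + t^2*(8*c - 19) + t*(c^2 - 73*c + 718) + 80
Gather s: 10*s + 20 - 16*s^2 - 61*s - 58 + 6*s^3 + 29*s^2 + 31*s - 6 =6*s^3 + 13*s^2 - 20*s - 44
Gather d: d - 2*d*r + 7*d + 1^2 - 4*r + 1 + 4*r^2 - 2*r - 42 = d*(8 - 2*r) + 4*r^2 - 6*r - 40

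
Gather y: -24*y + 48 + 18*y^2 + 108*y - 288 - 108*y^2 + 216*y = -90*y^2 + 300*y - 240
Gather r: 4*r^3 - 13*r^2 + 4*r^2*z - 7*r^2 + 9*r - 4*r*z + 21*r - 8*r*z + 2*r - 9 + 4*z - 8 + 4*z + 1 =4*r^3 + r^2*(4*z - 20) + r*(32 - 12*z) + 8*z - 16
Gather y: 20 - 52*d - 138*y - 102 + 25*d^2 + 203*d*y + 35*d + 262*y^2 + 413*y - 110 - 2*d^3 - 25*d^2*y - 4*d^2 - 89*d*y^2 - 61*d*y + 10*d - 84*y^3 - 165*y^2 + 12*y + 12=-2*d^3 + 21*d^2 - 7*d - 84*y^3 + y^2*(97 - 89*d) + y*(-25*d^2 + 142*d + 287) - 180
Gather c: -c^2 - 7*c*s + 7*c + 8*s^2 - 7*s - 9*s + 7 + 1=-c^2 + c*(7 - 7*s) + 8*s^2 - 16*s + 8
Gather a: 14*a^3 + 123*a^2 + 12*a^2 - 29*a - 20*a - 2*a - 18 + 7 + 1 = 14*a^3 + 135*a^2 - 51*a - 10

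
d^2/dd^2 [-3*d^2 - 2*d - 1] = -6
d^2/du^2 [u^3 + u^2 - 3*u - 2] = 6*u + 2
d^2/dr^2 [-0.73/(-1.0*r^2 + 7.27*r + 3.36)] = (1.46*r^2 - 10.6142*r - 0.73*(2.0*r - 7.27)*(4.0*r - 14.54) - 4.9056)/(-1.0*r^2 + 7.27*r + 3.36)^3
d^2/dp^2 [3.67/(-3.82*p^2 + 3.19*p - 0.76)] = (107.108216*p^2 - 89.443772*p - 3.67*(7.64*p - 3.19)*(15.28*p - 6.38) + 21.309488)/(3.82*p^2 - 3.19*p + 0.76)^3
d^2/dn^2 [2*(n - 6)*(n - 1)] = 4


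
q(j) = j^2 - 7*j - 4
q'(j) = 2*j - 7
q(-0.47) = -0.49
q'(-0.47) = -7.94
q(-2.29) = 17.27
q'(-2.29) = -11.58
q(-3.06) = 26.78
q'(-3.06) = -13.12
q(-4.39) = 46.00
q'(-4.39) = -15.78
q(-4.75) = 51.81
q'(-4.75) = -16.50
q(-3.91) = 38.66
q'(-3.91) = -14.82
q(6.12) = -9.39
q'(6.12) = 5.24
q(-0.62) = 0.72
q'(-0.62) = -8.24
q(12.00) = 56.00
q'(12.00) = 17.00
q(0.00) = -4.00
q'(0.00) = -7.00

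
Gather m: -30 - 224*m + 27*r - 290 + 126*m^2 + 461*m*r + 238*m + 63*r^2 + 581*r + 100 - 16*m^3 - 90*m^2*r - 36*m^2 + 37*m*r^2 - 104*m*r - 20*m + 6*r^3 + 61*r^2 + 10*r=-16*m^3 + m^2*(90 - 90*r) + m*(37*r^2 + 357*r - 6) + 6*r^3 + 124*r^2 + 618*r - 220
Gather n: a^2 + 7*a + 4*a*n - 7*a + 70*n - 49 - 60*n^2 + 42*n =a^2 - 60*n^2 + n*(4*a + 112) - 49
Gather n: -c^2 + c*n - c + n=-c^2 - c + n*(c + 1)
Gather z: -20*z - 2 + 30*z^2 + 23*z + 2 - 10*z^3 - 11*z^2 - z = -10*z^3 + 19*z^2 + 2*z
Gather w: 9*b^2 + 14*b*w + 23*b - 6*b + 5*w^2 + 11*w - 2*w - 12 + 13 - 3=9*b^2 + 17*b + 5*w^2 + w*(14*b + 9) - 2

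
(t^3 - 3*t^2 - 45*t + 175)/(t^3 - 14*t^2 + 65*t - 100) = (t + 7)/(t - 4)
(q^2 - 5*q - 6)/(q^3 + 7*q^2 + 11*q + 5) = (q - 6)/(q^2 + 6*q + 5)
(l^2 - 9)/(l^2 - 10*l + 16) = (l^2 - 9)/(l^2 - 10*l + 16)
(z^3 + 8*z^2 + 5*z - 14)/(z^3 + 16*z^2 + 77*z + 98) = (z - 1)/(z + 7)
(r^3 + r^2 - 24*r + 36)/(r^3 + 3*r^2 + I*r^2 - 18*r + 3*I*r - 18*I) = (r - 2)/(r + I)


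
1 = 1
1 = 1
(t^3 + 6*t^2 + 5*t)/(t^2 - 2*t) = (t^2 + 6*t + 5)/(t - 2)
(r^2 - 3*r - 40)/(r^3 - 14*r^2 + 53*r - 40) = (r + 5)/(r^2 - 6*r + 5)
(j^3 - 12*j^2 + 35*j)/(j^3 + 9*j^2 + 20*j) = (j^2 - 12*j + 35)/(j^2 + 9*j + 20)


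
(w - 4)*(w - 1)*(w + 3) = w^3 - 2*w^2 - 11*w + 12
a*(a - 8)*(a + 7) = a^3 - a^2 - 56*a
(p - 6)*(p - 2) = p^2 - 8*p + 12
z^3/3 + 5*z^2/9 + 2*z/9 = z*(z/3 + 1/3)*(z + 2/3)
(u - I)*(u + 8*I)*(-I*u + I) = -I*u^3 + 7*u^2 + I*u^2 - 7*u - 8*I*u + 8*I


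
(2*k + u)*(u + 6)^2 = 2*k*u^2 + 24*k*u + 72*k + u^3 + 12*u^2 + 36*u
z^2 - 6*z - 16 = (z - 8)*(z + 2)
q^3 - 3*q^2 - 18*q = q*(q - 6)*(q + 3)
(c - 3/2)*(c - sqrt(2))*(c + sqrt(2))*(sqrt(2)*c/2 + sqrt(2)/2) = sqrt(2)*c^4/2 - sqrt(2)*c^3/4 - 7*sqrt(2)*c^2/4 + sqrt(2)*c/2 + 3*sqrt(2)/2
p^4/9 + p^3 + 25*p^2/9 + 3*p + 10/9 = (p/3 + 1/3)^2*(p + 2)*(p + 5)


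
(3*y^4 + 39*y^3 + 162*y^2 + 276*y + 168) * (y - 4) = 3*y^5 + 27*y^4 + 6*y^3 - 372*y^2 - 936*y - 672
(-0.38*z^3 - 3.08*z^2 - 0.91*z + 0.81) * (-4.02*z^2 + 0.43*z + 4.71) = 1.5276*z^5 + 12.2182*z^4 + 0.544*z^3 - 18.1543*z^2 - 3.9378*z + 3.8151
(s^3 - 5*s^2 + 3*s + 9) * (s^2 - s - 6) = s^5 - 6*s^4 + 2*s^3 + 36*s^2 - 27*s - 54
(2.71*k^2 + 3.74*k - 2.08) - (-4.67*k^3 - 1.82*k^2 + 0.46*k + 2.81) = 4.67*k^3 + 4.53*k^2 + 3.28*k - 4.89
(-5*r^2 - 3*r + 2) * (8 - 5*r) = 25*r^3 - 25*r^2 - 34*r + 16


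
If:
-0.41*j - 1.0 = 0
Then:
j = -2.44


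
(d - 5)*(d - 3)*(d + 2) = d^3 - 6*d^2 - d + 30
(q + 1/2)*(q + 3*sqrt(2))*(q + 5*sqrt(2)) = q^3 + q^2/2 + 8*sqrt(2)*q^2 + 4*sqrt(2)*q + 30*q + 15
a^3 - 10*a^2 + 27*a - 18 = (a - 6)*(a - 3)*(a - 1)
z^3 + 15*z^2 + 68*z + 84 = (z + 2)*(z + 6)*(z + 7)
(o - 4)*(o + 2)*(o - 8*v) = o^3 - 8*o^2*v - 2*o^2 + 16*o*v - 8*o + 64*v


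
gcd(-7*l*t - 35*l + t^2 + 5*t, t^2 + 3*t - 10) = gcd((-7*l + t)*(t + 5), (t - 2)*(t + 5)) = t + 5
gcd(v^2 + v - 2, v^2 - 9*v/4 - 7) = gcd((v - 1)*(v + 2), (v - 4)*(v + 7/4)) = 1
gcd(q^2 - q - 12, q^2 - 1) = 1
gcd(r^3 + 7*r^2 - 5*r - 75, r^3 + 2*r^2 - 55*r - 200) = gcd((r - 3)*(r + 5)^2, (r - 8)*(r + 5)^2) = r^2 + 10*r + 25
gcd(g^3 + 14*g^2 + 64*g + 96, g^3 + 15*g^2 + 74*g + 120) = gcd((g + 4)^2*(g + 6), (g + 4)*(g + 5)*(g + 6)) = g^2 + 10*g + 24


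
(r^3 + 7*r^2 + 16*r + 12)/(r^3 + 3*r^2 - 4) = (r + 3)/(r - 1)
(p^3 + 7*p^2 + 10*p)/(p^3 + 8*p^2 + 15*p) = (p + 2)/(p + 3)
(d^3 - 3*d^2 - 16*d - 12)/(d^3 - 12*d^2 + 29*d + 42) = (d + 2)/(d - 7)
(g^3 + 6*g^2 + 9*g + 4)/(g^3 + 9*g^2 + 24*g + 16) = (g + 1)/(g + 4)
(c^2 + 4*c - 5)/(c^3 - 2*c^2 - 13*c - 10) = (-c^2 - 4*c + 5)/(-c^3 + 2*c^2 + 13*c + 10)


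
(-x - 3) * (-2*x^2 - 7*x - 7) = 2*x^3 + 13*x^2 + 28*x + 21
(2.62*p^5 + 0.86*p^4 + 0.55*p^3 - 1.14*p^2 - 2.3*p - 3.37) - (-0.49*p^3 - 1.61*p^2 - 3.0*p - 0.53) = 2.62*p^5 + 0.86*p^4 + 1.04*p^3 + 0.47*p^2 + 0.7*p - 2.84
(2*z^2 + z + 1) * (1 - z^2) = -2*z^4 - z^3 + z^2 + z + 1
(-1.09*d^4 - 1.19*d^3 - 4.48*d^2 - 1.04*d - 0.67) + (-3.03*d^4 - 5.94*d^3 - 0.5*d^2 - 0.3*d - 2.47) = -4.12*d^4 - 7.13*d^3 - 4.98*d^2 - 1.34*d - 3.14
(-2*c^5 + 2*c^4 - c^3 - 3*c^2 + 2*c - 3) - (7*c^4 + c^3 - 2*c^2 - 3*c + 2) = -2*c^5 - 5*c^4 - 2*c^3 - c^2 + 5*c - 5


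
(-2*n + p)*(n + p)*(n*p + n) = -2*n^3*p - 2*n^3 - n^2*p^2 - n^2*p + n*p^3 + n*p^2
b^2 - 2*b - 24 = (b - 6)*(b + 4)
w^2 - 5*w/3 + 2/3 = (w - 1)*(w - 2/3)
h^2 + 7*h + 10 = (h + 2)*(h + 5)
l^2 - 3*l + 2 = (l - 2)*(l - 1)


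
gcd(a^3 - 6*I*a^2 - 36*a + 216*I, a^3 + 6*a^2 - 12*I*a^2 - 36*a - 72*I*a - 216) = a^2 + a*(6 - 6*I) - 36*I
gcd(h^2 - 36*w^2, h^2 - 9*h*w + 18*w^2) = -h + 6*w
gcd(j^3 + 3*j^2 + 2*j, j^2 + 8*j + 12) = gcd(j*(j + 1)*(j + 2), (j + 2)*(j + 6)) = j + 2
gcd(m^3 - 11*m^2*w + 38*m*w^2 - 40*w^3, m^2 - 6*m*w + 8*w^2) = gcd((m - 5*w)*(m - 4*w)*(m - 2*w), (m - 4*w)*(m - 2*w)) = m^2 - 6*m*w + 8*w^2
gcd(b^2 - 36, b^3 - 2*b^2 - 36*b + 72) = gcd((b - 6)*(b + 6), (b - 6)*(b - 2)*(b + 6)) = b^2 - 36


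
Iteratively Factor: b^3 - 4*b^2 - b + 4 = (b + 1)*(b^2 - 5*b + 4) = (b - 4)*(b + 1)*(b - 1)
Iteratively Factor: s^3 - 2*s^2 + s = (s)*(s^2 - 2*s + 1) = s*(s - 1)*(s - 1)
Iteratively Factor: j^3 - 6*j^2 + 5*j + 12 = (j - 4)*(j^2 - 2*j - 3) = (j - 4)*(j + 1)*(j - 3)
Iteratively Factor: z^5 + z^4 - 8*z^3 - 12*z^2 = (z)*(z^4 + z^3 - 8*z^2 - 12*z) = z*(z - 3)*(z^3 + 4*z^2 + 4*z) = z*(z - 3)*(z + 2)*(z^2 + 2*z) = z^2*(z - 3)*(z + 2)*(z + 2)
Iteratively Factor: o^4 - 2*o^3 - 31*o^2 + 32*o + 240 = (o - 4)*(o^3 + 2*o^2 - 23*o - 60) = (o - 4)*(o + 4)*(o^2 - 2*o - 15) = (o - 4)*(o + 3)*(o + 4)*(o - 5)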